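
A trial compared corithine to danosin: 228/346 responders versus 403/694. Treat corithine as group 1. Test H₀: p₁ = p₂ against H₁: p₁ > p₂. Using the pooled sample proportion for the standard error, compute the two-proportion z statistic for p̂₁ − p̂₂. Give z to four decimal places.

z = 2.4347

p̂₁ = 228/346 = 0.658960, p̂₂ = 403/694 = 0.580692.
Pooled p̂ = (228+403)/(346+694) = 631/1040 = 0.606731.
SE = √(p̂(1−p̂)(1/n₁+1/n₂)) = √(0.606731·0.393269·0.0043311) = √(0.00103344) = 0.032147.
z = (0.658960 − 0.580692)/0.032147 = 0.078268/0.032147 = 2.4347.
p-value = P(Z > 2.435) ≈ 0.0075.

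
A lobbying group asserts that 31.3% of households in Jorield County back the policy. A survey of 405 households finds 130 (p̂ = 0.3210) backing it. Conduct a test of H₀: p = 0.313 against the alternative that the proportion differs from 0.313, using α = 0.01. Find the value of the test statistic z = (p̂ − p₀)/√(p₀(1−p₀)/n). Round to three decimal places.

z = 0.347

p̂ = 130/405 ≈ 0.32099.
SE = √(p₀(1−p₀)/n) = √(0.21503/405) = 0.02304.
z = (0.32099 − 0.313)/0.02304 = 0.00799/0.02304 = 0.347.
Two-sided p-value ≈ 2·Φ(−0.347) = 0.7289. With α = 0.01, fail to reject H₀.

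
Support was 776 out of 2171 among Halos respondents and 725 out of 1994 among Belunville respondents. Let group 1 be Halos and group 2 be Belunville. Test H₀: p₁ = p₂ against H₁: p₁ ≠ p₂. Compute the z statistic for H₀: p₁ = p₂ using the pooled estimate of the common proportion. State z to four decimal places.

z = -0.4131

p̂₁ = 776/2171 = 0.357439, p̂₂ = 725/1994 = 0.363591.
Pooled p̂ = (776+725)/(2171+1994) = 1501/4165 = 0.360384.
SE = √(p̂(1−p̂)(1/n₁+1/n₂)) = √(0.360384·0.639616·0.000962122) = √(0.000221776) = 0.014892.
z = (0.357439 − 0.363591)/0.014892 = -0.006152/0.014892 = -0.4131.
p-value = 2·P(Z > 0.413) ≈ 0.6795.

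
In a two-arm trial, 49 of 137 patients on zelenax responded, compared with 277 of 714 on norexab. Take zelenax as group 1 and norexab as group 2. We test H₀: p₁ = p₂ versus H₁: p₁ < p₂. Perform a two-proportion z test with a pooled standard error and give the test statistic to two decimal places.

z = -0.67

p̂₁ = 49/137 ≈ 0.3577, p̂₂ = 277/714 ≈ 0.3880.
Pooled p̂ = (49+277)/(137+714) = 326/851 = 0.3831.
SE = √(0.236329 × 0.00869983) = 0.0453.
z = (0.3577 − 0.3880)/0.0453 = -0.0303/0.0453 = -0.67.
p-value = P(Z < -0.668) ≈ 0.2521.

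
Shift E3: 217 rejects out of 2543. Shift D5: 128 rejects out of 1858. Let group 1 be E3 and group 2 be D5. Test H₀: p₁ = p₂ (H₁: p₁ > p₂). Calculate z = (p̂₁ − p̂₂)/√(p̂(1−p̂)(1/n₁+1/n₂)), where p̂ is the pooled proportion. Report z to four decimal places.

z = 2.0042

p̂₁ = 217/2543 ≈ 0.0853323, p̂₂ = 128/1858 ≈ 0.0688913.
Pooled p̂ = (217+128)/(2543+1858) = 345/4401 = 0.0783913.
SE = √(p̂(1−p̂)(1/n₁+1/n₂)) = √(0.0783913·0.9216087·0.000931449) = √(6.72936e-05) = 0.0082033.
z = (0.0853323 − 0.0688913)/0.0082033 = 0.0164410/0.0082033 = 2.0042.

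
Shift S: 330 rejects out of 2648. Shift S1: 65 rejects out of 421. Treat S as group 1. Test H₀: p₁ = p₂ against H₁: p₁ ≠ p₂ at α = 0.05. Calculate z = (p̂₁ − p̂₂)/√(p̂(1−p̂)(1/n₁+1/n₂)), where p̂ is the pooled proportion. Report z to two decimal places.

z = -1.69

p̂₁ = 330/2648 ≈ 0.1246, p̂₂ = 65/421 ≈ 0.1544.
Pooled p̂ = (330+65)/(2648+421) = 395/3069 = 0.1287.
SE = √(p̂(1−p̂)(1/n₁+1/n₂)) = √(0.1287·0.8713·0.00275294) = √(0.000308718) = 0.0176.
z = (0.1246 − 0.1544)/0.0176 = -0.0298/0.0176 = -1.69.
p-value = 2·P(Z > 1.694) ≈ 0.0902; since p > α = 0.05, fail to reject H₀.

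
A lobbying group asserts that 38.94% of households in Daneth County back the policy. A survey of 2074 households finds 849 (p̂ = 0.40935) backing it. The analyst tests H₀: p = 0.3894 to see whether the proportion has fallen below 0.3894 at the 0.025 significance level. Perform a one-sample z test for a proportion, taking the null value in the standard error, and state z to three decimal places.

p̂ = 849/2074 = 0.409354.
SE = √(p₀(1−p₀)/n) = √(0.23777/2074) = 0.010707.
z = (0.409354 − 0.3894)/0.010707 = 0.019954/0.010707 = 1.864.
p-value = P(Z < 1.864) ≈ 0.9688. With α = 0.025, fail to reject H₀.

z = 1.864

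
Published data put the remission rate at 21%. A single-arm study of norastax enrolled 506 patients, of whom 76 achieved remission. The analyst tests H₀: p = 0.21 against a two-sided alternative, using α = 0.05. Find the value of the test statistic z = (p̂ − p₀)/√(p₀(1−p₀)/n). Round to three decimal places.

p̂ = 76/506 = 0.150198.
SE = √(p₀(1−p₀)/n) = √(0.1659/506) = 0.018107.
z = (0.150198 − 0.21)/0.018107 = -0.059802/0.018107 = -3.303.
p-value = 2·P(Z > 3.303) ≈ 0.0010. With α = 0.05, reject H₀.

z = -3.303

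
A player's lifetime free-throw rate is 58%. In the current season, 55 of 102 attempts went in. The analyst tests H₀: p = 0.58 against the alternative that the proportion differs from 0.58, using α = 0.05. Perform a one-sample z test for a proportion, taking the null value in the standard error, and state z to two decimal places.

p̂ = 55/102 = 0.5392.
Under H₀, SE = √(0.58·0.42/102) = √(0.00238824) = 0.0489.
z = (0.5392 − 0.58)/0.0489 = -0.0408/0.0489 = -0.83.
p-value = 2·P(Z > 0.835) ≈ 0.4040; since p > α = 0.05, fail to reject H₀.

z = -0.83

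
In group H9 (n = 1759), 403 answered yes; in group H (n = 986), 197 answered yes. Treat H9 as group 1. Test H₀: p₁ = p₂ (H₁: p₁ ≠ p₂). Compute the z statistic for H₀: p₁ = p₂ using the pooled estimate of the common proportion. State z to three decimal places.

z = 1.783

p̂₁ = 403/1759 = 0.22911, p̂₂ = 197/986 = 0.19980.
Pooled p̂ = (403+197)/(1759+986) = 600/2745 = 0.21858.
SE = √(p̂(1−p̂)(1/n₁+1/n₂)) = √(0.21858·0.78142·0.0015827) = √(0.00027033) = 0.01644.
z = (0.22911 − 0.19980)/0.01644 = 0.02931/0.01644 = 1.783.
Two-sided p-value ≈ 2·Φ(−1.783) = 0.0746.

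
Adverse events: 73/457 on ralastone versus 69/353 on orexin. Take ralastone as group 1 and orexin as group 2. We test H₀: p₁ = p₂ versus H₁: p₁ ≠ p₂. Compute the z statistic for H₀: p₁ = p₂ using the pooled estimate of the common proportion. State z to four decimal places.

p̂₁ = 73/457 ≈ 0.159737, p̂₂ = 69/353 ≈ 0.195467.
Pooled p̂ = (73+69)/(457+353) = 142/810 = 0.175309.
SE = √(p̂(1−p̂)(1/n₁+1/n₂)) = √(0.175309·0.824691·0.00502104) = √(0.00072592) = 0.026943.
z = (0.159737 − 0.195467)/0.026943 = -0.035730/0.026943 = -1.3261.

z = -1.3261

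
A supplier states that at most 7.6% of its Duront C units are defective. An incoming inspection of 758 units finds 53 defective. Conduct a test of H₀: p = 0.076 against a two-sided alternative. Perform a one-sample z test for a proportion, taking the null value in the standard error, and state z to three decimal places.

p̂ = 53/758 ≈ 0.069921.
Under H₀, SE = √(0.076·0.924/758) = √(9.26438e-05) = 0.009625.
z = (0.069921 − 0.076)/0.009625 = -0.006079/0.009625 = -0.632.

z = -0.632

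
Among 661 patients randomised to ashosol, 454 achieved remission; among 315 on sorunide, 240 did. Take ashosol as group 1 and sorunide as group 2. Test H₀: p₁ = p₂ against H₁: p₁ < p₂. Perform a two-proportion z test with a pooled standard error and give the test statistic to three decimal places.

z = -2.419

p̂₁ = 454/661 = 0.68684, p̂₂ = 240/315 = 0.76190.
Pooled p̂ = (454+240)/(661+315) = 694/976 = 0.71107.
SE = √(0.205451 × 0.00468746) = 0.03103.
z = (0.68684 − 0.76190)/0.03103 = -0.07506/0.03103 = -2.419.
p-value = P(Z < -2.419) ≈ 0.0078.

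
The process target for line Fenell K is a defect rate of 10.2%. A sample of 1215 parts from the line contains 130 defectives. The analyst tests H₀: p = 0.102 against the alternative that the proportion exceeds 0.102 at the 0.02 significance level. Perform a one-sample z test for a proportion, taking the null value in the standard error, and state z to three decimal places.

z = 0.575

p̂ = 130/1215 ≈ 0.106996.
SE = √(p₀(1−p₀)/n) = √(0.091596/1215) = 0.008683.
z = (0.106996 − 0.102)/0.008683 = 0.004996/0.008683 = 0.575.
p-value = P(Z > 0.575) ≈ 0.2825; since p > α = 0.02, fail to reject H₀.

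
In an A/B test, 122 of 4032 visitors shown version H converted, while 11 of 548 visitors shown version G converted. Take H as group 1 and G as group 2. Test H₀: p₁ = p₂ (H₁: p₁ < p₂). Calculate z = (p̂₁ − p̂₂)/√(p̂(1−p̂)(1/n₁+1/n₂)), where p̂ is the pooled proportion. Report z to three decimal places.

p̂₁ = 122/4032 = 0.030258, p̂₂ = 11/548 = 0.020073.
Pooled p̂ = (122+11)/(4032+548) = 133/4580 = 0.029039.
SE = √(0.028196 × 0.00207283) = 0.007645.
z = (0.030258 − 0.020073)/0.007645 = 0.010185/0.007645 = 1.332.
p-value = P(Z < 1.332) ≈ 0.9086.

z = 1.332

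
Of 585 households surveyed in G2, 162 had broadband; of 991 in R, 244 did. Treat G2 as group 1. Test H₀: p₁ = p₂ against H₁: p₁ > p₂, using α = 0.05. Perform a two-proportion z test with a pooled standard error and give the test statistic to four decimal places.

p̂₁ = 162/585 = 0.276923, p̂₂ = 244/991 = 0.246216.
Pooled p̂ = (162+244)/(585+991) = 406/1576 = 0.257614.
SE = √(0.191249 × 0.00271848) = 0.022801.
z = (0.276923 − 0.246216)/0.022801 = 0.030707/0.022801 = 1.3467.
p-value = P(Z > 1.347) ≈ 0.0890, so at α = 0.05 we fail to reject H₀.

z = 1.3467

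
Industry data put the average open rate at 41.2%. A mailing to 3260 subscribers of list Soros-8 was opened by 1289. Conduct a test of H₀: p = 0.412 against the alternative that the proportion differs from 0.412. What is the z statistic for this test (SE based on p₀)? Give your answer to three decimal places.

p̂ = 1289/3260 ≈ 0.39540.
SE = √(p₀(1−p₀)/n) = √(0.24226/3260) = 0.00862.
z = (0.39540 − 0.412)/0.00862 = -0.01660/0.00862 = -1.926.

z = -1.926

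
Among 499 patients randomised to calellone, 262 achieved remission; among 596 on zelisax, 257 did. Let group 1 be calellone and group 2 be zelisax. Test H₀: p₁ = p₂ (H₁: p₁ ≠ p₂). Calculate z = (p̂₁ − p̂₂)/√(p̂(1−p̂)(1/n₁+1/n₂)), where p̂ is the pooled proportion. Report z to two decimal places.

p̂₁ = 262/499 = 0.5251, p̂₂ = 257/596 = 0.4312.
Pooled p̂ = (262+257)/(499+596) = 519/1095 = 0.4740.
SE = √(p̂(1−p̂)(1/n₁+1/n₂)) = √(0.4740·0.5260·0.00368186) = √(0.000917971) = 0.0303.
z = (0.5251 − 0.4312)/0.0303 = 0.0939/0.0303 = 3.10.
p-value = 2·P(Z > 3.097) ≈ 0.0020.

z = 3.10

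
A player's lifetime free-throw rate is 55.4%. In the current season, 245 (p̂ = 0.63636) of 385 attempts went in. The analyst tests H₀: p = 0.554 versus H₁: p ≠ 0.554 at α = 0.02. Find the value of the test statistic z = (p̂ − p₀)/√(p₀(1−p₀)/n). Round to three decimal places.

p̂ = 245/385 ≈ 0.63636.
Under H₀, SE = √(0.554·0.446/385) = √(0.000641777) = 0.02533.
z = (0.63636 − 0.554)/0.02533 = 0.08236/0.02533 = 3.251.
Two-sided p-value ≈ 2·Φ(−3.251) = 0.0011; since p < α = 0.02, reject H₀.

z = 3.251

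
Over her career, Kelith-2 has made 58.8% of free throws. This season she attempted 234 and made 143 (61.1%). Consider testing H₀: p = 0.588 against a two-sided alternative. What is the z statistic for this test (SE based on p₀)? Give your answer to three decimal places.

z = 0.718

p̂ = 143/234 ≈ 0.61111.
Standard error under H₀: √(0.588×0.412/234) = 0.03218.
z = (0.61111 − 0.588)/0.03218 = 0.02311/0.03218 = 0.718.
Two-sided p-value ≈ 2·Φ(−0.718) = 0.4726.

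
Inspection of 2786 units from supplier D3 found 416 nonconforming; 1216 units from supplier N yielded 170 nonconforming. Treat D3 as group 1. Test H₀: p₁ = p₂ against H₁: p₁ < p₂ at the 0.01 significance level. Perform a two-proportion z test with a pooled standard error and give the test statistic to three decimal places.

z = 0.783

p̂₁ = 416/2786 = 0.149318, p̂₂ = 170/1216 = 0.139803.
Pooled p̂ = (416+170)/(2786+1216) = 586/4002 = 0.146427.
SE = √(0.124986 × 0.00118131) = 0.012151.
z = (0.149318 − 0.139803)/0.012151 = 0.009515/0.012151 = 0.783.
p-value = P(Z < 0.783) ≈ 0.7832. With α = 0.01, fail to reject H₀.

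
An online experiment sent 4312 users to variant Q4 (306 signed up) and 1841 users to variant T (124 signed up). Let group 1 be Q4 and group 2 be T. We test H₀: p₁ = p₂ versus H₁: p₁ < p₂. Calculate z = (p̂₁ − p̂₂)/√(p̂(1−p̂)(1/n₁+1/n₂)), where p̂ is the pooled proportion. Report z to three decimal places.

z = 0.509

p̂₁ = 306/4312 ≈ 0.070965, p̂₂ = 124/1841 ≈ 0.067355.
Pooled p̂ = (306+124)/(4312+1841) = 430/6153 = 0.069885.
SE = √(p̂(1−p̂)(1/n₁+1/n₂)) = √(0.069885·0.930115·0.000775094) = √(5.03817e-05) = 0.007098.
z = (0.070965 − 0.067355)/0.007098 = 0.003610/0.007098 = 0.509.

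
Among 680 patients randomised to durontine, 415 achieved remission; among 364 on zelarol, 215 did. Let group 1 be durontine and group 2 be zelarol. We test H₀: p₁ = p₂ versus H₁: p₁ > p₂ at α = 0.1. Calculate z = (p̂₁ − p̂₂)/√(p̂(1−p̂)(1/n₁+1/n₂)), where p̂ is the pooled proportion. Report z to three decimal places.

z = 0.618

p̂₁ = 415/680 ≈ 0.61029, p̂₂ = 215/364 ≈ 0.59066.
Pooled p̂ = (415+215)/(680+364) = 630/1044 = 0.60345.
SE = √(p̂(1−p̂)(1/n₁+1/n₂)) = √(0.60345·0.39655·0.00421784) = √(0.00100932) = 0.03177.
z = (0.61029 − 0.59066)/0.03177 = 0.01963/0.03177 = 0.618.
p-value = P(Z > 0.618) ≈ 0.2683. With α = 0.1, fail to reject H₀.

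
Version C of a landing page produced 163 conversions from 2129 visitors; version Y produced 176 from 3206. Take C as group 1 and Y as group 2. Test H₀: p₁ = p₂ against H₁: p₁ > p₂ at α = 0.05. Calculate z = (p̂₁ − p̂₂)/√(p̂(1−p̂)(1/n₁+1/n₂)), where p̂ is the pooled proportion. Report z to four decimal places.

z = 3.1767

p̂₁ = 163/2129 = 0.076562, p̂₂ = 176/3206 = 0.054897.
Pooled p̂ = (163+176)/(2129+3206) = 339/5335 = 0.063543.
SE = √(0.059505 × 0.000781619) = 0.006820.
z = (0.076562 − 0.054897)/0.006820 = 0.021665/0.006820 = 3.1767.
p-value = P(Z > 3.177) ≈ 0.0007; since p < α = 0.05, reject H₀.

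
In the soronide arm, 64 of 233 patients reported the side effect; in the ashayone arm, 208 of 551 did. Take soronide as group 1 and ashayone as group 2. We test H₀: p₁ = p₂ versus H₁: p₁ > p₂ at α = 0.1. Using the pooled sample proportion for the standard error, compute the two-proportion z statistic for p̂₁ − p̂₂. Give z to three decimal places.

p̂₁ = 64/233 ≈ 0.27468, p̂₂ = 208/551 ≈ 0.37750.
Pooled p̂ = (64+208)/(233+551) = 272/784 = 0.34694.
SE = √(p̂(1−p̂)(1/n₁+1/n₂)) = √(0.34694·0.65306·0.00610673) = √(0.00138362) = 0.03720.
z = (0.27468 − 0.37750)/0.03720 = -0.10282/0.03720 = -2.764.
p-value = P(Z > -2.764) ≈ 0.9971, so at α = 0.1 we fail to reject H₀.

z = -2.764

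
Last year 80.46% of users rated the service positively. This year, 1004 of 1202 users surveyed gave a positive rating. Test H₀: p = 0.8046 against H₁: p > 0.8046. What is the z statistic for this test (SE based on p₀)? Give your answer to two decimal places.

p̂ = 1004/1202 = 0.83527.
SE = √(p₀(1−p₀)/n) = √(0.15722/1202) = 0.01144.
z = (0.83527 − 0.8046)/0.01144 = 0.03067/0.01144 = 2.68.

z = 2.68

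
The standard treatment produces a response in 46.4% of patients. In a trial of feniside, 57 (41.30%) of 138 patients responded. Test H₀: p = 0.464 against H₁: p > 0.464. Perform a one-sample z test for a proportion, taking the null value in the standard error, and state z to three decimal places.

z = -1.200

p̂ = 57/138 = 0.41304.
Standard error under H₀: √(0.464×0.536/138) = 0.04245.
z = (0.41304 − 0.464)/0.04245 = -0.05096/0.04245 = -1.200.
p-value = P(Z > -1.200) ≈ 0.8850.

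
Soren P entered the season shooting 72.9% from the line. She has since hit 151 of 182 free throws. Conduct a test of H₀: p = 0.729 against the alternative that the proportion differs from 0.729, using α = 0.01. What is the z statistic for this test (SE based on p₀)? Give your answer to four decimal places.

z = 3.0555

p̂ = 151/182 ≈ 0.829670.
Standard error under H₀: √(0.729×0.271/182) = 0.032947.
z = (0.829670 − 0.729)/0.032947 = 0.100670/0.032947 = 3.0555.
Two-sided p-value ≈ 2·Φ(−3.056) = 0.0022, so at α = 0.01 we reject H₀.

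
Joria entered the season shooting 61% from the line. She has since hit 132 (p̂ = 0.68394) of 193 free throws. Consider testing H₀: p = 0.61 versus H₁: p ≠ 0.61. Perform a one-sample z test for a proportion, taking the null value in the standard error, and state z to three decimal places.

z = 2.106

p̂ = 132/193 = 0.68394.
SE = √(p₀(1−p₀)/n) = √(0.2379/193) = 0.03511.
z = (0.68394 − 0.61)/0.03511 = 0.07394/0.03511 = 2.106.
Two-sided p-value ≈ 2·Φ(−2.106) = 0.0352.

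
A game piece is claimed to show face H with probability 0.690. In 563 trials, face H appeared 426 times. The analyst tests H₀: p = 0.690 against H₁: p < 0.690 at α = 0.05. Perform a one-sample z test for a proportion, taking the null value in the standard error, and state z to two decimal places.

p̂ = 426/563 = 0.7567.
SE = √(p₀(1−p₀)/n) = √(0.2139/563) = 0.0195.
z = (0.7567 − 0.69)/0.0195 = 0.0667/0.0195 = 3.42.
p-value = P(Z < 3.420) ≈ 0.9997; since p > α = 0.05, fail to reject H₀.

z = 3.42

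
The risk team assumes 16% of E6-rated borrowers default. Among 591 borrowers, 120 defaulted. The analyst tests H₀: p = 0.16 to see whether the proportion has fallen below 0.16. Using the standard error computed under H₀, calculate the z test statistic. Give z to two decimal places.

p̂ = 120/591 = 0.2030.
SE = √(p₀(1−p₀)/n) = √(0.1344/591) = 0.0151.
z = (0.2030 − 0.16)/0.0151 = 0.0430/0.0151 = 2.85.

z = 2.85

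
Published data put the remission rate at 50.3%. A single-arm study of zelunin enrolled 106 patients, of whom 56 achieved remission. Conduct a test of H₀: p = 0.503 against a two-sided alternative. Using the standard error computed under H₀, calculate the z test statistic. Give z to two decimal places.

z = 0.52

p̂ = 56/106 = 0.5283.
Under H₀, SE = √(0.503·0.497/106) = √(0.00235841) = 0.0486.
z = (0.5283 − 0.503)/0.0486 = 0.0253/0.0486 = 0.52.
Two-sided p-value ≈ 2·Φ(−0.521) = 0.6024.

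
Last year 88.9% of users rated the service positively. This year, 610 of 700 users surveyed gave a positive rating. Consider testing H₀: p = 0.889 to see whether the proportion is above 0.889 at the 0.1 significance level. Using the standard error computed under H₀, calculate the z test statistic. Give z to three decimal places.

p̂ = 610/700 = 0.87143.
Under H₀, SE = √(0.889·0.111/700) = √(0.00014097) = 0.01187.
z = (0.87143 − 0.889)/0.01187 = -0.01757/0.01187 = -1.480.
p-value = P(Z > -1.480) ≈ 0.9306. With α = 0.1, fail to reject H₀.

z = -1.480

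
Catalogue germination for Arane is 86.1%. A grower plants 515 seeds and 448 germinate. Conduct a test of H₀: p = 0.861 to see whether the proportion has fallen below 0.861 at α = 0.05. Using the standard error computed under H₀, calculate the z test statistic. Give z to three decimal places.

z = 0.584

p̂ = 448/515 = 0.86990.
SE = √(p₀(1−p₀)/n) = √(0.11968/515) = 0.01524.
z = (0.86990 − 0.861)/0.01524 = 0.00890/0.01524 = 0.584.
p-value = P(Z < 0.584) ≈ 0.7204. With α = 0.05, fail to reject H₀.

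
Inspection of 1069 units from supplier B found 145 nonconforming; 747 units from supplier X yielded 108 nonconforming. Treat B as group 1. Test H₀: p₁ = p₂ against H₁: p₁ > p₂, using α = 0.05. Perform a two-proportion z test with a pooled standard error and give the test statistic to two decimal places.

p̂₁ = 145/1069 = 0.13564, p̂₂ = 108/747 = 0.14458.
Pooled p̂ = (145+108)/(1069+747) = 253/1816 = 0.13932.
SE = √(p̂(1−p̂)(1/n₁+1/n₂)) = √(0.13932·0.86068·0.00227414) = √(0.000272688) = 0.01651.
z = (0.13564 − 0.14458)/0.01651 = -0.00894/0.01651 = -0.54.
p-value = P(Z > -0.541) ≈ 0.7058. With α = 0.05, fail to reject H₀.

z = -0.54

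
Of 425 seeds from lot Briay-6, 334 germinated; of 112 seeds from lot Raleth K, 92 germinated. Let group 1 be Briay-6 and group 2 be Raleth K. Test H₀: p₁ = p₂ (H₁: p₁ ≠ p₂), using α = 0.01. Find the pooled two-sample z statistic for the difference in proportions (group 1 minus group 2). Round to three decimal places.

p̂₁ = 334/425 = 0.785882, p̂₂ = 92/112 = 0.821429.
Pooled p̂ = (334+92)/(425+112) = 426/537 = 0.793296.
SE = √(0.163977 × 0.0112815) = 0.043011.
z = (0.785882 − 0.821429)/0.043011 = -0.035547/0.043011 = -0.826.
p-value = 2·P(Z > 0.826) ≈ 0.4085. With α = 0.01, fail to reject H₀.

z = -0.826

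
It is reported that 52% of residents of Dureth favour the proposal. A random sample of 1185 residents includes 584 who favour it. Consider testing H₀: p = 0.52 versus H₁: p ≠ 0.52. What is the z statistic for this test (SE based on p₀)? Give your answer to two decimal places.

p̂ = 584/1185 = 0.49283.
Standard error under H₀: √(0.52×0.48/1185) = 0.01451.
z = (0.49283 − 0.52)/0.01451 = -0.02717/0.01451 = -1.87.
Two-sided p-value ≈ 2·Φ(−1.872) = 0.0612.

z = -1.87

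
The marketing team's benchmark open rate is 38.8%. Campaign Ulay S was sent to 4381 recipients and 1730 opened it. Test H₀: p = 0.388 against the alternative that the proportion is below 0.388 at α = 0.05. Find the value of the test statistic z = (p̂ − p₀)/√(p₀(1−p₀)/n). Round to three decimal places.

p̂ = 1730/4381 ≈ 0.394887.
Under H₀, SE = √(0.388·0.612/4381) = √(5.42013e-05) = 0.007362.
z = (0.394887 − 0.388)/0.007362 = 0.006887/0.007362 = 0.935.
p-value = P(Z < 0.935) ≈ 0.8252; since p > α = 0.05, fail to reject H₀.

z = 0.935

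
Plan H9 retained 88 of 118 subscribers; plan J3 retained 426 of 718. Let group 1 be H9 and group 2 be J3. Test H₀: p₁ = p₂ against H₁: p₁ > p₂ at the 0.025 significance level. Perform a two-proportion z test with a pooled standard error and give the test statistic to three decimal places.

p̂₁ = 88/118 ≈ 0.74576, p̂₂ = 426/718 ≈ 0.59331.
Pooled p̂ = (88+426)/(118+718) = 514/836 = 0.61483.
SE = √(p̂(1−p̂)(1/n₁+1/n₂)) = √(0.61483·0.38517·0.00986733) = √(0.00233672) = 0.04834.
z = (0.74576 − 0.59331)/0.04834 = 0.15245/0.04834 = 3.154.
p-value = P(Z > 3.154) ≈ 0.0008. With α = 0.025, reject H₀.

z = 3.154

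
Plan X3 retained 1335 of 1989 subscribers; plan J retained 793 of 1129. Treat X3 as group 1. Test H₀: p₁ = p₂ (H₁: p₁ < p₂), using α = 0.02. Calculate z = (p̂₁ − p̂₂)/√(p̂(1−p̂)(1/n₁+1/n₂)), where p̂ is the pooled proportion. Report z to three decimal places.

p̂₁ = 1335/1989 = 0.671192, p̂₂ = 793/1129 = 0.702391.
Pooled p̂ = (1335+793)/(1989+1129) = 2128/3118 = 0.682489.
SE = √(0.216698 × 0.0013885) = 0.017346.
z = (0.671192 − 0.702391)/0.017346 = -0.031199/0.017346 = -1.799.
p-value = P(Z < -1.799) ≈ 0.0360; since p > α = 0.02, fail to reject H₀.

z = -1.799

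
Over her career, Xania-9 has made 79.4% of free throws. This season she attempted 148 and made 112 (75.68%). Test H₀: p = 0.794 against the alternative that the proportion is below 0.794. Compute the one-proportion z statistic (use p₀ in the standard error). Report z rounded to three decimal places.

z = -1.120

p̂ = 112/148 ≈ 0.75676.
SE = √(p₀(1−p₀)/n) = √(0.16356/148) = 0.03324.
z = (0.75676 − 0.794)/0.03324 = -0.03724/0.03324 = -1.120.
p-value = P(Z < -1.120) ≈ 0.1313.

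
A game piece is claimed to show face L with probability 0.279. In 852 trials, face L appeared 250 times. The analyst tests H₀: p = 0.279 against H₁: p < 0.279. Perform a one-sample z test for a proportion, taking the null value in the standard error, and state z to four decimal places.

z = 0.9389

p̂ = 250/852 ≈ 0.293427.
Under H₀, SE = √(0.279·0.721/852) = √(0.000236102) = 0.015366.
z = (0.293427 − 0.279)/0.015366 = 0.014427/0.015366 = 0.9389.
p-value = P(Z < 0.939) ≈ 0.8261.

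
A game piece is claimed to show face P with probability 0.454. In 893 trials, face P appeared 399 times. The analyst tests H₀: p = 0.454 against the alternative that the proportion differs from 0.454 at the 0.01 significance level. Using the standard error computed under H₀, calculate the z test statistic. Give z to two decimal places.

z = -0.43

p̂ = 399/893 ≈ 0.4468.
SE = √(p₀(1−p₀)/n) = √(0.24788/893) = 0.0167.
z = (0.4468 − 0.454)/0.0167 = -0.0072/0.0167 = -0.43.
Two-sided p-value ≈ 2·Φ(−0.432) = 0.6660. With α = 0.01, fail to reject H₀.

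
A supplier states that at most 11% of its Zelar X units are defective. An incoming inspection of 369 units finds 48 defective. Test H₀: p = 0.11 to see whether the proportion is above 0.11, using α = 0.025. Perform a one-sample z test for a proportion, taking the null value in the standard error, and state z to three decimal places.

p̂ = 48/369 ≈ 0.13008.
SE = √(p₀(1−p₀)/n) = √(0.0979/369) = 0.01629.
z = (0.13008 − 0.11)/0.01629 = 0.02008/0.01629 = 1.233.
p-value = P(Z > 1.233) ≈ 0.1088. With α = 0.025, fail to reject H₀.

z = 1.233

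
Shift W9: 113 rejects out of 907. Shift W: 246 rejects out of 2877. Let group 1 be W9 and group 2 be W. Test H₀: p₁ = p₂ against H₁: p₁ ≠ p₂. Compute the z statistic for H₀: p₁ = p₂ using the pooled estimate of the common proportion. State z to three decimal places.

p̂₁ = 113/907 = 0.12459, p̂₂ = 246/2877 = 0.08551.
Pooled p̂ = (113+246)/(907+2877) = 359/3784 = 0.09487.
SE = √(p̂(1−p̂)(1/n₁+1/n₂)) = √(0.09487·0.90513·0.00145012) = √(0.000124525) = 0.01116.
z = (0.12459 − 0.08551)/0.01116 = 0.03908/0.01116 = 3.502.
Two-sided p-value ≈ 2·Φ(−3.502) = 0.0005.

z = 3.502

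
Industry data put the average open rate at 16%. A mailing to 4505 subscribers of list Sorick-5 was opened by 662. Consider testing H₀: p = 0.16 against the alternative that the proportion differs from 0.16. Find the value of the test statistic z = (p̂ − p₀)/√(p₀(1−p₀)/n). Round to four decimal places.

z = -2.3896

p̂ = 662/4505 = 0.146948.
Under H₀, SE = √(0.16·0.84/4505) = √(2.98335e-05) = 0.005462.
z = (0.146948 − 0.16)/0.005462 = -0.013052/0.005462 = -2.3896.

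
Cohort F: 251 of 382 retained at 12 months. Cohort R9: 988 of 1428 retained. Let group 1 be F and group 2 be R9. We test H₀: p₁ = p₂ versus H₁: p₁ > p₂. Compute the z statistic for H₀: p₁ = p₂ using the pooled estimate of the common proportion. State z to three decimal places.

p̂₁ = 251/382 ≈ 0.65707, p̂₂ = 988/1428 ≈ 0.69188.
Pooled p̂ = (251+988)/(382+1428) = 1239/1810 = 0.68453.
SE = √(0.215949 × 0.00331808) = 0.02677.
z = (0.65707 − 0.69188)/0.02677 = -0.03481/0.02677 = -1.300.
p-value = P(Z > -1.300) ≈ 0.9033.

z = -1.300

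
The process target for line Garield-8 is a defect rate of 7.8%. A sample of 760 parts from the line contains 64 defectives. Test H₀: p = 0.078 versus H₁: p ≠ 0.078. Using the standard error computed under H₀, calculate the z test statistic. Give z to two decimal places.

z = 0.64

p̂ = 64/760 ≈ 0.0842.
Standard error under H₀: √(0.078×0.922/760) = 0.0097.
z = (0.0842 − 0.078)/0.0097 = 0.0062/0.0097 = 0.64.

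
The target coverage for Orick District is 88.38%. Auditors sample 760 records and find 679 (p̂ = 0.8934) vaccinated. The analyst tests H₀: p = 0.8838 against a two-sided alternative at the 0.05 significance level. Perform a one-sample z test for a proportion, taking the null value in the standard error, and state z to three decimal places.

p̂ = 679/760 = 0.89342.
Under H₀, SE = √(0.8838·0.1162/760) = √(0.000135128) = 0.01162.
z = (0.89342 − 0.8838)/0.01162 = 0.00962/0.01162 = 0.828.
Two-sided p-value ≈ 2·Φ(−0.828) = 0.4079. With α = 0.05, fail to reject H₀.

z = 0.828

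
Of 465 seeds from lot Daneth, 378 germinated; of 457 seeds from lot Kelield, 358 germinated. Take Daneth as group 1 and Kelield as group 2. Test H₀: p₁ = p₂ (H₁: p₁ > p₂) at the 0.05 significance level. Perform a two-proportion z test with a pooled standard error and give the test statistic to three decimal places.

p̂₁ = 378/465 = 0.81290, p̂₂ = 358/457 = 0.78337.
Pooled p̂ = (378+358)/(465+457) = 736/922 = 0.79826.
SE = √(0.161038 × 0.00433872) = 0.02643.
z = (0.81290 − 0.78337)/0.02643 = 0.02953/0.02643 = 1.117.
p-value = P(Z > 1.117) ≈ 0.1319. With α = 0.05, fail to reject H₀.

z = 1.117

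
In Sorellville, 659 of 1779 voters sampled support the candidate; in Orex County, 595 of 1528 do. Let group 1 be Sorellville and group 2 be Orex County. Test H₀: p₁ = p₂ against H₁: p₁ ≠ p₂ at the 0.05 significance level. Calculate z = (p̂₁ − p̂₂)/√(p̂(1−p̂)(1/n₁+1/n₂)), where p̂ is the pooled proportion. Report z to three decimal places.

p̂₁ = 659/1779 ≈ 0.37043, p̂₂ = 595/1528 ≈ 0.38940.
Pooled p̂ = (659+595)/(1779+1528) = 1254/3307 = 0.37920.
SE = √(p̂(1−p̂)(1/n₁+1/n₂)) = √(0.37920·0.62080·0.00121656) = √(0.000286387) = 0.01692.
z = (0.37043 − 0.38940)/0.01692 = -0.01897/0.01692 = -1.121.
Two-sided p-value ≈ 2·Φ(−1.121) = 0.2624; since p > α = 0.05, fail to reject H₀.

z = -1.121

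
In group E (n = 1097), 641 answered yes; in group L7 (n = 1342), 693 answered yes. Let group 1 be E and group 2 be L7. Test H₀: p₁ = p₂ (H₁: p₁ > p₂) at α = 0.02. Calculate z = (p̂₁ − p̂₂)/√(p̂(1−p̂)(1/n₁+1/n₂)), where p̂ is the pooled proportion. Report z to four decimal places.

p̂₁ = 641/1097 ≈ 0.584321, p̂₂ = 693/1342 ≈ 0.516393.
Pooled p̂ = (641+693)/(1097+1342) = 1334/2439 = 0.546945.
SE = √(0.247796 × 0.00165673) = 0.020262.
z = (0.584321 − 0.516393)/0.020262 = 0.067928/0.020262 = 3.3525.
p-value = P(Z > 3.353) ≈ 0.0004, so at α = 0.02 we reject H₀.

z = 3.3525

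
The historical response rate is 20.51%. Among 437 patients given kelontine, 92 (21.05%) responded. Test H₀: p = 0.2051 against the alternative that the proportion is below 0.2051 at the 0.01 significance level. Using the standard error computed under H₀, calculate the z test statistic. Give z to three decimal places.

p̂ = 92/437 = 0.21053.
Under H₀, SE = √(0.2051·0.7949/437) = √(0.000373075) = 0.01932.
z = (0.21053 − 0.2051)/0.01932 = 0.00543/0.01932 = 0.281.
p-value = P(Z < 0.281) ≈ 0.6106; since p > α = 0.01, fail to reject H₀.

z = 0.281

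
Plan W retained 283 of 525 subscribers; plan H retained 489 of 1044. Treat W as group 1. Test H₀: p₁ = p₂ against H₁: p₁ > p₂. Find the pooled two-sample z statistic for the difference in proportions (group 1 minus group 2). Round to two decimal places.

p̂₁ = 283/525 = 0.5390, p̂₂ = 489/1044 = 0.4684.
Pooled p̂ = (283+489)/(525+1044) = 772/1569 = 0.4920.
SE = √(0.249937 × 0.00286262) = 0.0267.
z = (0.5390 − 0.4684)/0.0267 = 0.0706/0.0267 = 2.64.

z = 2.64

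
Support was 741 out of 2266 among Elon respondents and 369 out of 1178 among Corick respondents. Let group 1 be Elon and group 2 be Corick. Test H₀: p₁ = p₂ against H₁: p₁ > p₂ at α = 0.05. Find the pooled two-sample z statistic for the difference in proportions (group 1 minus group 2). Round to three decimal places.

p̂₁ = 741/2266 = 0.32701, p̂₂ = 369/1178 = 0.31324.
Pooled p̂ = (741+369)/(2266+1178) = 1110/3444 = 0.32230.
SE = √(0.218423 × 0.0012902) = 0.01679.
z = (0.32701 − 0.31324)/0.01679 = 0.01377/0.01679 = 0.820.
p-value = P(Z > 0.820) ≈ 0.2061; since p > α = 0.05, fail to reject H₀.

z = 0.820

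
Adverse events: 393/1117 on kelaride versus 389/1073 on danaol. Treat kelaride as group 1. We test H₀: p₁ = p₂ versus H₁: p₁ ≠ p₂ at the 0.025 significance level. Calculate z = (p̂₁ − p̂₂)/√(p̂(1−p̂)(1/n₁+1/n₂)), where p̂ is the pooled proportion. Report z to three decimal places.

z = -0.522

p̂₁ = 393/1117 = 0.35184, p̂₂ = 389/1073 = 0.36253.
Pooled p̂ = (393+389)/(1117+1073) = 782/2190 = 0.35708.
SE = √(p̂(1−p̂)(1/n₁+1/n₂)) = √(0.35708·0.64292·0.00182722) = √(0.000419481) = 0.02048.
z = (0.35184 − 0.36253)/0.02048 = -0.01069/0.02048 = -0.522.
p-value = 2·P(Z > 0.522) ≈ 0.6014; since p > α = 0.025, fail to reject H₀.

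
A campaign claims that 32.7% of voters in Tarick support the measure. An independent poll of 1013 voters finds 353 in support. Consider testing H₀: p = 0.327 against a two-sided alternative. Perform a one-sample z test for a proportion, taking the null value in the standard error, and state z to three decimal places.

z = 1.457

p̂ = 353/1013 = 0.34847.
Under H₀, SE = √(0.327·0.673/1013) = √(0.000217247) = 0.01474.
z = (0.34847 − 0.327)/0.01474 = 0.02147/0.01474 = 1.457.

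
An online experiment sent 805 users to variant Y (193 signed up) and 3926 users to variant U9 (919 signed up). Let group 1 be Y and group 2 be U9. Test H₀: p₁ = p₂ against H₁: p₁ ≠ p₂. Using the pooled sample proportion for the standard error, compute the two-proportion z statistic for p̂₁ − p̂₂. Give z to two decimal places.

z = 0.35

p̂₁ = 193/805 ≈ 0.2398, p̂₂ = 919/3926 ≈ 0.2341.
Pooled p̂ = (193+919)/(805+3926) = 1112/4731 = 0.2350.
SE = √(0.179799 × 0.00149695) = 0.0164.
z = (0.2398 − 0.2341)/0.0164 = 0.0057/0.0164 = 0.35.
Two-sided p-value ≈ 2·Φ(−0.346) = 0.7296.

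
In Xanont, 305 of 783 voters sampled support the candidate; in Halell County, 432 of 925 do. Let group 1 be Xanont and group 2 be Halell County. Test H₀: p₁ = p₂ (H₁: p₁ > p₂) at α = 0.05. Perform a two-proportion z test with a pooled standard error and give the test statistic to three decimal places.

z = -3.222

p̂₁ = 305/783 = 0.38953, p̂₂ = 432/925 = 0.46703.
Pooled p̂ = (305+432)/(783+925) = 737/1708 = 0.43150.
SE = √(0.245308 × 0.00235822) = 0.02405.
z = (0.38953 − 0.46703)/0.02405 = -0.07750/0.02405 = -3.222.
p-value = P(Z > -3.222) ≈ 0.9994. With α = 0.05, fail to reject H₀.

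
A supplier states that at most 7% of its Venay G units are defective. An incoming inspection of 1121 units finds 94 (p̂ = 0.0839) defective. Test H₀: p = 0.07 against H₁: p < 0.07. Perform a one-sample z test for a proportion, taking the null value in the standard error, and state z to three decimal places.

z = 1.818

p̂ = 94/1121 = 0.08385.
SE = √(p₀(1−p₀)/n) = √(0.0651/1121) = 0.00762.
z = (0.08385 − 0.07)/0.00762 = 0.01385/0.00762 = 1.818.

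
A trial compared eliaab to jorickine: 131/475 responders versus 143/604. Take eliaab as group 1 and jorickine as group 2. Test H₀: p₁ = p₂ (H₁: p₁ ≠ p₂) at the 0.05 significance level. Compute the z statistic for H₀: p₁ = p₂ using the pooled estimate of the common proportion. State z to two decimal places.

z = 1.46

p̂₁ = 131/475 = 0.2758, p̂₂ = 143/604 = 0.2368.
Pooled p̂ = (131+143)/(475+604) = 274/1079 = 0.2539.
SE = √(0.189454 × 0.00376089) = 0.0267.
z = (0.2758 − 0.2368)/0.0267 = 0.0390/0.0267 = 1.46.
Two-sided p-value ≈ 2·Φ(−1.462) = 0.1436, so at α = 0.05 we fail to reject H₀.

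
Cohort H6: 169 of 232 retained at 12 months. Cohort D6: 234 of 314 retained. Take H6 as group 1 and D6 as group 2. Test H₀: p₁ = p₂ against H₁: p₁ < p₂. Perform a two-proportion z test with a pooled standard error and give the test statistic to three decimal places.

z = -0.441

p̂₁ = 169/232 ≈ 0.72845, p̂₂ = 234/314 ≈ 0.74522.
Pooled p̂ = (169+234)/(232+314) = 403/546 = 0.73810.
SE = √(p̂(1−p̂)(1/n₁+1/n₂)) = √(0.73810·0.26190·0.00749506) = √(0.00144887) = 0.03806.
z = (0.72845 − 0.74522)/0.03806 = -0.01677/0.03806 = -0.441.
p-value = P(Z < -0.441) ≈ 0.3297.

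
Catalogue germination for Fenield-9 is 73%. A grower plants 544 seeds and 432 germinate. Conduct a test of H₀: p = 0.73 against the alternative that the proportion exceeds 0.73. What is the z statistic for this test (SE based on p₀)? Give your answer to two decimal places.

z = 3.37

p̂ = 432/544 ≈ 0.7941.
Under H₀, SE = √(0.73·0.27/544) = √(0.000362316) = 0.0190.
z = (0.7941 − 0.73)/0.0190 = 0.0641/0.0190 = 3.37.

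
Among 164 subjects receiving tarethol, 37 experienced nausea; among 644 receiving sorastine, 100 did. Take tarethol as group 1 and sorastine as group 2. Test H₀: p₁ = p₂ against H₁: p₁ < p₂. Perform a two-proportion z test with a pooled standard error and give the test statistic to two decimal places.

p̂₁ = 37/164 ≈ 0.2256, p̂₂ = 100/644 ≈ 0.1553.
Pooled p̂ = (37+100)/(164+644) = 137/808 = 0.1696.
SE = √(p̂(1−p̂)(1/n₁+1/n₂)) = √(0.1696·0.8304·0.00765036) = √(0.00107721) = 0.0328.
z = (0.2256 − 0.1553)/0.0328 = 0.0703/0.0328 = 2.14.

z = 2.14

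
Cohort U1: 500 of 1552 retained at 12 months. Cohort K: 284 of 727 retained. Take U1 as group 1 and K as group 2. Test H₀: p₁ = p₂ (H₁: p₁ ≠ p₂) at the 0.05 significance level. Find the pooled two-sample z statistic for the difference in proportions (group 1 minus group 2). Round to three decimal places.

p̂₁ = 500/1552 ≈ 0.32216, p̂₂ = 284/727 ≈ 0.39065.
Pooled p̂ = (500+284)/(1552+727) = 784/2279 = 0.34401.
SE = √(p̂(1−p̂)(1/n₁+1/n₂)) = √(0.34401·0.65599·0.00201985) = √(0.000455813) = 0.02135.
z = (0.32216 − 0.39065)/0.02135 = -0.06849/0.02135 = -3.208.
Two-sided p-value ≈ 2·Φ(−3.208) = 0.0013. With α = 0.05, reject H₀.

z = -3.208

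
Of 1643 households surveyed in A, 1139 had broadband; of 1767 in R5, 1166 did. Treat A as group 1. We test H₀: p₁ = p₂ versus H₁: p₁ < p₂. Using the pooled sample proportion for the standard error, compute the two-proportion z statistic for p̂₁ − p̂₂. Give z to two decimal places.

p̂₁ = 1139/1643 = 0.6932, p̂₂ = 1166/1767 = 0.6599.
Pooled p̂ = (1139+1166)/(1643+1767) = 2305/3410 = 0.6760.
SE = √(p̂(1−p̂)(1/n₁+1/n₂)) = √(0.6760·0.3240·0.00117457) = √(0.000257279) = 0.0160.
z = (0.6932 − 0.6599)/0.0160 = 0.0333/0.0160 = 2.08.
p-value = P(Z < 2.080) ≈ 0.9813.

z = 2.08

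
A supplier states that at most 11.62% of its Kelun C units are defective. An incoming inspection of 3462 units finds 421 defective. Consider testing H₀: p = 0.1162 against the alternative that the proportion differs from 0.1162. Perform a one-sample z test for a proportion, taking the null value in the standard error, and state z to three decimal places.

z = 0.993

p̂ = 421/3462 = 0.12161.
Standard error under H₀: √(0.1162×0.8838/3462) = 0.00545.
z = (0.12161 − 0.1162)/0.00545 = 0.00541/0.00545 = 0.993.
Two-sided p-value ≈ 2·Φ(−0.993) = 0.3209.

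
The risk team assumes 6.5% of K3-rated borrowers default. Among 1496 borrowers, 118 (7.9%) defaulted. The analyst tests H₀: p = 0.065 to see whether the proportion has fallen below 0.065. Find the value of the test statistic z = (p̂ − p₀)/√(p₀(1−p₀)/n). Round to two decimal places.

z = 2.18

p̂ = 118/1496 ≈ 0.07888.
Standard error under H₀: √(0.065×0.935/1496) = 0.00637.
z = (0.07888 − 0.065)/0.00637 = 0.01388/0.00637 = 2.18.
p-value = P(Z < 2.177) ≈ 0.9853.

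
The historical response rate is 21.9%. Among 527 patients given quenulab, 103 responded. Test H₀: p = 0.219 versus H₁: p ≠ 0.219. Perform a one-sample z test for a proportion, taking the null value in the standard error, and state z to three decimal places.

z = -1.307

p̂ = 103/527 = 0.19545.
SE = √(p₀(1−p₀)/n) = √(0.17104/527) = 0.01802.
z = (0.19545 − 0.219)/0.01802 = -0.02355/0.01802 = -1.307.
p-value = 2·P(Z > 1.307) ≈ 0.1911.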